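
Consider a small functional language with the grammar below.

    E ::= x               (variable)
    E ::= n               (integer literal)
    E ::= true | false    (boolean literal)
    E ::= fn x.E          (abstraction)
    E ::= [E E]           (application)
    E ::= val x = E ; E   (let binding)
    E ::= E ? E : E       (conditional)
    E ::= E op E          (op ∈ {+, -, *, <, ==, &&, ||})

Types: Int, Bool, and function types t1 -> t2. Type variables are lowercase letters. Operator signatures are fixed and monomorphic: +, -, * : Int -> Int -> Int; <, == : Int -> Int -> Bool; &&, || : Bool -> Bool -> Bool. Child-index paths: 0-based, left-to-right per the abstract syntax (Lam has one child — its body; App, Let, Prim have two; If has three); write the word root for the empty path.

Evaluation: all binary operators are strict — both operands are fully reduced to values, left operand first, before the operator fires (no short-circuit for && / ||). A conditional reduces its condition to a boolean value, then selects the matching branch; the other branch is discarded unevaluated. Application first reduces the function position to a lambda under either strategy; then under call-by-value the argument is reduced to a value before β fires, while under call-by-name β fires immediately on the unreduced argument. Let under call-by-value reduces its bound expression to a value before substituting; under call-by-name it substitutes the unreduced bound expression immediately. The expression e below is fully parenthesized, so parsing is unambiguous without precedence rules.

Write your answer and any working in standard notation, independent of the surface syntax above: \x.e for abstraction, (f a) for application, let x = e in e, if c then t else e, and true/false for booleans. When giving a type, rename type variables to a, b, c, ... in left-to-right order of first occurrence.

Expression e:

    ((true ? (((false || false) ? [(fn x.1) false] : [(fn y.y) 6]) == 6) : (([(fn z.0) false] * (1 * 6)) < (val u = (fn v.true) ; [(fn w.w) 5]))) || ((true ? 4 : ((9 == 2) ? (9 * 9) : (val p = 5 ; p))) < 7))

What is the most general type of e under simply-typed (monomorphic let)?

Trace:
  unify Bool ~ Bool
  unify Bool ~ Bool
  unify Bool ~ Bool
  unify Bool ~ Bool
\x._ : a -> Int
  unify a -> Int ~ Bool -> b
  unify a ~ Bool
  unify Int ~ b
_ _ : Int
y : c
\y._ : c -> c
  unify c -> c ~ Int -> d
  unify c ~ Int
  unify Int ~ d
_ _ : Int
  unify Int ~ Int
  unify Int ~ Int
  unify Int ~ Int
\z._ : e -> Int
  unify e -> Int ~ Bool -> f
  unify e ~ Bool
  unify Int ~ f
_ _ : Int
  unify Int ~ Int
  unify Int ~ Int
  unify Int ~ Int
  unify Int ~ Int
  unify Int ~ Int
\v._ : g -> Bool
let u : g -> Bool
w : h
\w._ : h -> h
  unify h -> h ~ Int -> i
  unify h ~ Int
  unify Int ~ i
_ _ : Int
  unify Int ~ Int
  unify Bool ~ Bool
  unify Bool ~ Bool
  unify Bool ~ Bool
  unify Int ~ Int
  unify Int ~ Int
  unify Bool ~ Bool
  unify Int ~ Int
  unify Int ~ Int
let p : Int
p : Int
  unify Int ~ Int
  unify Int ~ Int
  unify Int ~ Int
  unify Int ~ Int
  unify Bool ~ Bool

Answer: Bool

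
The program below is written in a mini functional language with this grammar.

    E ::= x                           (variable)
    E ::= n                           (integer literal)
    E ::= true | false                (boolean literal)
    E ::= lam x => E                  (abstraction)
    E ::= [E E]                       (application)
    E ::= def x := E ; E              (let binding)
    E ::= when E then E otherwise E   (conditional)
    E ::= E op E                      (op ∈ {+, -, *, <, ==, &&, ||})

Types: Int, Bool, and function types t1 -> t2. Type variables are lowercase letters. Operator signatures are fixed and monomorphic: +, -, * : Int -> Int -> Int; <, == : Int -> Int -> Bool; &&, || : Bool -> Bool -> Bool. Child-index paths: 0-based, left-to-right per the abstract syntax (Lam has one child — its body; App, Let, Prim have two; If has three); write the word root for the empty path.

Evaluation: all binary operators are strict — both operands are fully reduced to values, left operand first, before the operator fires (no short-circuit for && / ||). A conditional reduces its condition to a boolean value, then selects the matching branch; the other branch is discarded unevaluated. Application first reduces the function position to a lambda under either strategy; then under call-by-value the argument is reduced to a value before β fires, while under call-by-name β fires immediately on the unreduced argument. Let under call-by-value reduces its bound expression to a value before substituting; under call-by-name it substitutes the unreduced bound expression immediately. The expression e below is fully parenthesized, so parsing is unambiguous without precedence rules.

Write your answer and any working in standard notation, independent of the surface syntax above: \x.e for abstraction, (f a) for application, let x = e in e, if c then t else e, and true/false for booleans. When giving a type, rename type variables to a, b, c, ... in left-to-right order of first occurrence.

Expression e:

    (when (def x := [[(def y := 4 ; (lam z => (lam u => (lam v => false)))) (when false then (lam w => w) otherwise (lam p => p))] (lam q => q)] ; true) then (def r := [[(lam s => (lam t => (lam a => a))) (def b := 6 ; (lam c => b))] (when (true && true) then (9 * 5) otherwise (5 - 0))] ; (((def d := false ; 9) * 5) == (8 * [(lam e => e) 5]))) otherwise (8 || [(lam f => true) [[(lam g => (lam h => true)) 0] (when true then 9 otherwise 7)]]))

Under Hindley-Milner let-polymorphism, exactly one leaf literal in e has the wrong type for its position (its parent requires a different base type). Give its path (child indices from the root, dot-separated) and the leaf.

Trace:
let y : Int
\v._ : c -> Bool
\u._ : b -> c -> Bool
\z._ : a -> b -> c -> Bool
  unify Bool ~ Bool
w : d
\w._ : d -> d
p : e
\p._ : e -> e
  unify d -> d ~ e -> e
  unify d ~ e
  unify e ~ e
  unify a -> b -> c -> Bool ~ (e -> e) -> f
  unify a ~ e -> e
  unify b -> c -> Bool ~ f
_ _ : b -> c -> Bool
q : g
\q._ : g -> g
  unify b -> c -> Bool ~ (g -> g) -> h
  unify b ~ g -> g
  unify c -> Bool ~ h
_ _ : c -> Bool
let x : forall. c -> Bool
  unify Bool ~ Bool
a : k
\a._ : k -> k
\t._ : j -> k -> k
\s._ : i -> j -> k -> k
let b : Int
b : Int
\c._ : l -> Int
  unify i -> j -> k -> k ~ (l -> Int) -> m
  unify i ~ l -> Int
  unify j -> k -> k ~ m
_ _ : j -> k -> k
  unify Bool ~ Bool
  unify Bool ~ Bool
  unify Bool ~ Bool
  unify Int ~ Int
  unify Int ~ Int
  unify Int ~ Int
  unify Int ~ Int
  unify Int ~ Int
  unify j -> k -> k ~ Int -> n
  unify j ~ Int
  unify k -> k ~ n
_ _ : k -> k
let r : forall. k -> k
let d : Bool
  unify Int ~ Int
  unify Int ~ Int
  unify Int ~ Int
  unify Int ~ Int
e : o
\e._ : o -> o
  unify o -> o ~ Int -> p
  unify o ~ Int
  unify Int ~ p
_ _ : Int
  unify Int ~ Int
  unify Int ~ Int
  unify Int ~ Bool
  FAIL: mismatch Int ~ Bool

Answer: 2.0 : 8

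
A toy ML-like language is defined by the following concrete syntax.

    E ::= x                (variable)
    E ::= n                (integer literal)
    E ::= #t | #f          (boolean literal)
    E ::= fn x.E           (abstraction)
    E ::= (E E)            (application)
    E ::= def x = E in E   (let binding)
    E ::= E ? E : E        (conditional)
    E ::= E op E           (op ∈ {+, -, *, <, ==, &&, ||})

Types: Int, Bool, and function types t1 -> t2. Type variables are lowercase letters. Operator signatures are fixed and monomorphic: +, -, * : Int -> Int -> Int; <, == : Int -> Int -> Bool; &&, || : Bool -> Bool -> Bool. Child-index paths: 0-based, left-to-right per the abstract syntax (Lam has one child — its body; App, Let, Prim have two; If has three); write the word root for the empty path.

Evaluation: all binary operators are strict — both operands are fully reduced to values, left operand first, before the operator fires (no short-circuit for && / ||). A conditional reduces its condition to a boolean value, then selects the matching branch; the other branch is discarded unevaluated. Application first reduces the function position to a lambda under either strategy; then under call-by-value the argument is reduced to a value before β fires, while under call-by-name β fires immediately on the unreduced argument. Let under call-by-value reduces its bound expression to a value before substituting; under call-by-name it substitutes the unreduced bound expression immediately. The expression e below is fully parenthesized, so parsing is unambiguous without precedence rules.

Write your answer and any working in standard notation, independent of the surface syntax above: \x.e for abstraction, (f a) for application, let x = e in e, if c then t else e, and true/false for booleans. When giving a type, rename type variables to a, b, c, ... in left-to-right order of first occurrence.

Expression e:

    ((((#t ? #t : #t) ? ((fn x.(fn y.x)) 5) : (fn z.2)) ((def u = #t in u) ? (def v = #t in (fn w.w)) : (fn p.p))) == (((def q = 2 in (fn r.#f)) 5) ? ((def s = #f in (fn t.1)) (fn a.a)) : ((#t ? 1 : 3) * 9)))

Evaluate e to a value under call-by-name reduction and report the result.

Trace:
step 0: (((if (if true then true else true) then ((\x.(\y.x)) 5) else (\z.2)) (if (let u = true in u) then (let v = true in (\w.w)) else (\p.p))) == (if ((let q = 2 in (\r.false)) 5) then ((let s = false in (\t.1)) (\a.a)) else ((if true then 1 else 3) * 9)))
step 1: [if@0.0.0] (((if true then ((\x.(\y.x)) 5) else (\z.2)) (if (let u = true in u) then (let v = true in (\w.w)) else (\p.p))) == (if ((let q = 2 in (\r.false)) 5) then ((let s = false in (\t.1)) (\a.a)) else ((if true then 1 else 3) * 9)))
step 2: [if@0.0] ((((\x.(\y.x)) 5) (if (let u = true in u) then (let v = true in (\w.w)) else (\p.p))) == (if ((let q = 2 in (\r.false)) 5) then ((let s = false in (\t.1)) (\a.a)) else ((if true then 1 else 3) * 9)))
step 3: [beta@0.0] (((\y.5) (if (let u = true in u) then (let v = true in (\w.w)) else (\p.p))) == (if ((let q = 2 in (\r.false)) 5) then ((let s = false in (\t.1)) (\a.a)) else ((if true then 1 else 3) * 9)))
step 4: [beta@0] (5 == (if ((let q = 2 in (\r.false)) 5) then ((let s = false in (\t.1)) (\a.a)) else ((if true then 1 else 3) * 9)))
step 5: [let@1.0.0] (5 == (if ((\r.false) 5) then ((let s = false in (\t.1)) (\a.a)) else ((if true then 1 else 3) * 9)))
step 6: [beta@1.0] (5 == (if false then ((let s = false in (\t.1)) (\a.a)) else ((if true then 1 else 3) * 9)))
step 7: [if@1] (5 == ((if true then 1 else 3) * 9))
step 8: [if@1.0] (5 == (1 * 9))
step 9: [delta@1] (5 == 9)
step 10: [delta@root] false

Answer: false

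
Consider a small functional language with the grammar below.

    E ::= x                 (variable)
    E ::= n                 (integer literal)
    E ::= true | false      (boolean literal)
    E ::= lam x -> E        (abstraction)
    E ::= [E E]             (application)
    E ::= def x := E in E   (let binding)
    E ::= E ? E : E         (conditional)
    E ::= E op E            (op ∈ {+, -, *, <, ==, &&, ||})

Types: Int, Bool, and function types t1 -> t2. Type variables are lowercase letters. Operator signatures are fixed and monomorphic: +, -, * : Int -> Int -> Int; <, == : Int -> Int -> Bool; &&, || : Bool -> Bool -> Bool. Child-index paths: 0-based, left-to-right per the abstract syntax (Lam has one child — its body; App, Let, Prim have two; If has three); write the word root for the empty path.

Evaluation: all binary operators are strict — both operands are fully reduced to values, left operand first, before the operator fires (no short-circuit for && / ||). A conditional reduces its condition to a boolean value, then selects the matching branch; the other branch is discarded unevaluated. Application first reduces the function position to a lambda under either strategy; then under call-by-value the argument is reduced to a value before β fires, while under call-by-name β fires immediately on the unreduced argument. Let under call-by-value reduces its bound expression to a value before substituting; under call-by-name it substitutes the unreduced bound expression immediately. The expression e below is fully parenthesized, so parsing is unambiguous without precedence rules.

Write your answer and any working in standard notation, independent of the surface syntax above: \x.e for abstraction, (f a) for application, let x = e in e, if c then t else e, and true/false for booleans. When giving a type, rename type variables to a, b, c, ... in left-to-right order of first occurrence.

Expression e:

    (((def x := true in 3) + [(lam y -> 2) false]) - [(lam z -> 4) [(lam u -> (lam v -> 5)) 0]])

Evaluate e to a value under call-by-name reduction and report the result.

Working:
step 0: (((let x = true in 3) + ((\y.2) false)) - ((\z.4) ((\u.(\v.5)) 0)))
step 1: [let@0.0] ((3 + ((\y.2) false)) - ((\z.4) ((\u.(\v.5)) 0)))
step 2: [beta@0.1] ((3 + 2) - ((\z.4) ((\u.(\v.5)) 0)))
step 3: [delta@0] (5 - ((\z.4) ((\u.(\v.5)) 0)))
step 4: [beta@1] (5 - 4)
step 5: [delta@root] 1

Answer: 1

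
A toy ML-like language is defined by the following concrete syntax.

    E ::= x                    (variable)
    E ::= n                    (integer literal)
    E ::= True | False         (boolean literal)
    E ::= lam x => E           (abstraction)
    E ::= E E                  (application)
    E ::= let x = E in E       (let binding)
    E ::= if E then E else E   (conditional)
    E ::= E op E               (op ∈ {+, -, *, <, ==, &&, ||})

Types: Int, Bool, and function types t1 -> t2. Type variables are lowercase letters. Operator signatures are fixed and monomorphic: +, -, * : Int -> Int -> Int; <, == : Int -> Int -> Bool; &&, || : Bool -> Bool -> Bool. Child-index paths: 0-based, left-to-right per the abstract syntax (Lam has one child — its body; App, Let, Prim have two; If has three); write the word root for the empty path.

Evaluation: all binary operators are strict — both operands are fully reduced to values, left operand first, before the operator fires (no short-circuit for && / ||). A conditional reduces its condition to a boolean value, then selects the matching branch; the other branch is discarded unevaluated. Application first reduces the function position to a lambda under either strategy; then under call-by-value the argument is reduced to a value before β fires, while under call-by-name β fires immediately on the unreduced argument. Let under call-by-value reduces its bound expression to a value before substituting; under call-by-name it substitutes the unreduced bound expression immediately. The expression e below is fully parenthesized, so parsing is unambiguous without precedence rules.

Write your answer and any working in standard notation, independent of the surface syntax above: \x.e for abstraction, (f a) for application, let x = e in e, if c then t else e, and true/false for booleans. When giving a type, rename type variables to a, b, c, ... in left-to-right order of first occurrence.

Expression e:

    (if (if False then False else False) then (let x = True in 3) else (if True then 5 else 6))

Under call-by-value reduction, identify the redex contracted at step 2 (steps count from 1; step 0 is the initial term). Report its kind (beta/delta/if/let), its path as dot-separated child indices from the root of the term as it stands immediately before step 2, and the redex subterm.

Trace:
step 0: (if (if false then false else false) then (let x = true in 3) else (if true then 5 else 6))
step 1: [if@0] (if false then (let x = true in 3) else (if true then 5 else 6))
step 2: [if@root] (if true then 5 else 6)

Answer: if at root : (if false then (let x = true in 3) else (if true then 5 else 6))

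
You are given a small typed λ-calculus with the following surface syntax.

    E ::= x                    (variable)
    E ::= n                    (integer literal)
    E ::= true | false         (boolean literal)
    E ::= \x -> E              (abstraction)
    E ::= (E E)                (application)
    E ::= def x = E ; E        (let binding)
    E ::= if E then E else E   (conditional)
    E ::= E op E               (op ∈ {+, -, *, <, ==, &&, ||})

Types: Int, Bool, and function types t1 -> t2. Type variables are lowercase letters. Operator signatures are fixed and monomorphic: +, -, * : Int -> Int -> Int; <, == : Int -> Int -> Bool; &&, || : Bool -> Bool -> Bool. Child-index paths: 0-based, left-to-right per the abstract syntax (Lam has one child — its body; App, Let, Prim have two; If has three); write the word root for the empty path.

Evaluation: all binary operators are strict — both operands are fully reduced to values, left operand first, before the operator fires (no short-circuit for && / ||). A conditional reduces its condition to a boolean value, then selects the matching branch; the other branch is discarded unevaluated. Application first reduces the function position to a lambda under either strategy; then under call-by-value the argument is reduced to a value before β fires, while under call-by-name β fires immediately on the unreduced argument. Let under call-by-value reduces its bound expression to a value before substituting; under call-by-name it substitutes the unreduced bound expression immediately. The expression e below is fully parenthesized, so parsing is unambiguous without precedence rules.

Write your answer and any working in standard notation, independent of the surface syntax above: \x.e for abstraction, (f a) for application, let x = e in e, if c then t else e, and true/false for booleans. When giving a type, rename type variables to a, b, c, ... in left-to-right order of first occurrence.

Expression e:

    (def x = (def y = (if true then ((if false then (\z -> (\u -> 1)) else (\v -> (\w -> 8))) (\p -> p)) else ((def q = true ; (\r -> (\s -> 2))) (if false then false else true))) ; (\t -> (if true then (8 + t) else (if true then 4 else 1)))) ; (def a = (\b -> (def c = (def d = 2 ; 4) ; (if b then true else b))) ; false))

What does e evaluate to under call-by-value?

Answer: false

Trace:
step 0: (let x = (let y = (if true then ((if false then (\z.(\u.1)) else (\v.(\w.8))) (\p.p)) else ((let q = true in (\r.(\s.2))) (if false then false else true))) in (\t.(if true then (8 + t) else (if true then 4 else 1)))) in (let a = (\b.(let c = (let d = 2 in 4) in (if b then true else b))) in false))
step 1: [if@0.0] (let x = (let y = ((if false then (\z.(\u.1)) else (\v.(\w.8))) (\p.p)) in (\t.(if true then (8 + t) else (if true then 4 else 1)))) in (let a = (\b.(let c = (let d = 2 in 4) in (if b then true else b))) in false))
step 2: [if@0.0.0] (let x = (let y = ((\v.(\w.8)) (\p.p)) in (\t.(if true then (8 + t) else (if true then 4 else 1)))) in (let a = (\b.(let c = (let d = 2 in 4) in (if b then true else b))) in false))
step 3: [beta@0.0] (let x = (let y = (\w.8) in (\t.(if true then (8 + t) else (if true then 4 else 1)))) in (let a = (\b.(let c = (let d = 2 in 4) in (if b then true else b))) in false))
step 4: [let@0] (let x = (\t.(if true then (8 + t) else (if true then 4 else 1))) in (let a = (\b.(let c = (let d = 2 in 4) in (if b then true else b))) in false))
step 5: [let@root] (let a = (\b.(let c = (let d = 2 in 4) in (if b then true else b))) in false)
step 6: [let@root] false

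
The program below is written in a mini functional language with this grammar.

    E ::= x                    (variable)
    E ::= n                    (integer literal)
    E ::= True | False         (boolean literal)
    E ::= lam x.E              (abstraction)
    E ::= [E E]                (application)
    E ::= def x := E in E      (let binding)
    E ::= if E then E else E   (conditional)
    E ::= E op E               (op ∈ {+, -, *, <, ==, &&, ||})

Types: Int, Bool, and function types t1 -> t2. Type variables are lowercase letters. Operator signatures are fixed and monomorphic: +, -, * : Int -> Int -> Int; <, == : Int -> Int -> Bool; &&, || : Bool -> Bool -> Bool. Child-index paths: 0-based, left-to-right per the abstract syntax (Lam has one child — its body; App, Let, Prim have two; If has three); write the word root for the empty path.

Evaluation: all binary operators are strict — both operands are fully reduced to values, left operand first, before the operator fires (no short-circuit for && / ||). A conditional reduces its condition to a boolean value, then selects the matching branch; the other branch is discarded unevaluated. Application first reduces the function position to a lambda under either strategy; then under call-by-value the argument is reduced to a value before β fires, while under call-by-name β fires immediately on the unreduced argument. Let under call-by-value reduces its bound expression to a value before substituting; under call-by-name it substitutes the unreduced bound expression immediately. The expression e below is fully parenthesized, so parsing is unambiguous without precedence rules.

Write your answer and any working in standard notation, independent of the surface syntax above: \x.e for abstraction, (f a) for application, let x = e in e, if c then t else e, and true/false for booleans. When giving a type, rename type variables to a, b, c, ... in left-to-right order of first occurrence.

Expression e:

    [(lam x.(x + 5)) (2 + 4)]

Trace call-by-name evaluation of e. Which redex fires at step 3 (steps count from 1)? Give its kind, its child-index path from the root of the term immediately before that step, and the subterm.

Answer: delta at root : (6 + 5)

Working:
step 0: ((\x.(x + 5)) (2 + 4))
step 1: [beta@root] ((2 + 4) + 5)
step 2: [delta@0] (6 + 5)
step 3: [delta@root] 11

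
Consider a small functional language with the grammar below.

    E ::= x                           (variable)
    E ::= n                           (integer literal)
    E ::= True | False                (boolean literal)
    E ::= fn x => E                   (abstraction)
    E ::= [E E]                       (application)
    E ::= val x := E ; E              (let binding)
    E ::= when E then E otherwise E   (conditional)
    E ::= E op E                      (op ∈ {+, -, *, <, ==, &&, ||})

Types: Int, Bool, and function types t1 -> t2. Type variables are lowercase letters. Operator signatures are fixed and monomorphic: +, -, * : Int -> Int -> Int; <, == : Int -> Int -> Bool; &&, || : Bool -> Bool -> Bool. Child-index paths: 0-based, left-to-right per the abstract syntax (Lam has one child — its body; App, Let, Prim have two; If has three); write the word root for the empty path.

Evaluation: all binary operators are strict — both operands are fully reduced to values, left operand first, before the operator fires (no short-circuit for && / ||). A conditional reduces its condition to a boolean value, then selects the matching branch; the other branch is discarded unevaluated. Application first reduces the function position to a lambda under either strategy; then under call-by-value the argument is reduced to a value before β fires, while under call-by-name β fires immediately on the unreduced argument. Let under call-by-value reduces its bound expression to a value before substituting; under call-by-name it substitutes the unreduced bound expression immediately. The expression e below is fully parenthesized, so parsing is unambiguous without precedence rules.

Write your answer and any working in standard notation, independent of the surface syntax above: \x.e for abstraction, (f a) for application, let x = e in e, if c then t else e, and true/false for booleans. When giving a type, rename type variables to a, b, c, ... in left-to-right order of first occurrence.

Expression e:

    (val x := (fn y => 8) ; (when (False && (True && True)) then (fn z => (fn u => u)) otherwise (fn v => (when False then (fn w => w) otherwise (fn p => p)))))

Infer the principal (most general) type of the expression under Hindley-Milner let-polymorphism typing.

Working:
\y._ : a -> Int
let x : forall. a -> Int
  unify Bool ~ Bool
  unify Bool ~ Bool
  unify Bool ~ Bool
  unify Bool ~ Bool
  unify Bool ~ Bool
u : c
\u._ : c -> c
\z._ : b -> c -> c
  unify Bool ~ Bool
w : e
\w._ : e -> e
p : f
\p._ : f -> f
  unify e -> e ~ f -> f
  unify e ~ f
  unify f ~ f
\v._ : d -> f -> f
  unify b -> c -> c ~ d -> f -> f
  unify b ~ d
  unify c -> c ~ f -> f
  unify c ~ f
  unify f ~ f

Answer: a -> b -> b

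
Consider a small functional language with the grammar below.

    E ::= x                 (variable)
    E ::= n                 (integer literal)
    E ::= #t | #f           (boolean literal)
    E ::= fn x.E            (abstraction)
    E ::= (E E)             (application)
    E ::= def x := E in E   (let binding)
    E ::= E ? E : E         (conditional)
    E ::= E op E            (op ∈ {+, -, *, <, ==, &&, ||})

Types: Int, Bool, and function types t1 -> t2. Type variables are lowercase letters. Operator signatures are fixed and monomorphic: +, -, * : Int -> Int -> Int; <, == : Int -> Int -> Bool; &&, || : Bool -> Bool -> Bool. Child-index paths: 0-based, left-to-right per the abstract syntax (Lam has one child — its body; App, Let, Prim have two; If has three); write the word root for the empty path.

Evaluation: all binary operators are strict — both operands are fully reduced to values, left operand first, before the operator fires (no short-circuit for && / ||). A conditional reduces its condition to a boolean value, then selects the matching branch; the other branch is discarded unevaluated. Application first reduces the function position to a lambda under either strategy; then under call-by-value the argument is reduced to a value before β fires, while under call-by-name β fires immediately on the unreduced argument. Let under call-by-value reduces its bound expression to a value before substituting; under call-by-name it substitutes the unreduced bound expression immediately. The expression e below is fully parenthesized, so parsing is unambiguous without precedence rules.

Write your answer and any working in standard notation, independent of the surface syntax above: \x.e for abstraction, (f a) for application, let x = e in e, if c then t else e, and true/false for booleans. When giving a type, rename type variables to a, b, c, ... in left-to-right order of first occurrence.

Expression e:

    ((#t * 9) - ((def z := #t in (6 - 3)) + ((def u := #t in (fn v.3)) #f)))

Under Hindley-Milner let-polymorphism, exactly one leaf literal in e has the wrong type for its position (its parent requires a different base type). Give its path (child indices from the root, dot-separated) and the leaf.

Working:
  unify Bool ~ Int
  FAIL: mismatch Bool ~ Int

Answer: 0.0 : true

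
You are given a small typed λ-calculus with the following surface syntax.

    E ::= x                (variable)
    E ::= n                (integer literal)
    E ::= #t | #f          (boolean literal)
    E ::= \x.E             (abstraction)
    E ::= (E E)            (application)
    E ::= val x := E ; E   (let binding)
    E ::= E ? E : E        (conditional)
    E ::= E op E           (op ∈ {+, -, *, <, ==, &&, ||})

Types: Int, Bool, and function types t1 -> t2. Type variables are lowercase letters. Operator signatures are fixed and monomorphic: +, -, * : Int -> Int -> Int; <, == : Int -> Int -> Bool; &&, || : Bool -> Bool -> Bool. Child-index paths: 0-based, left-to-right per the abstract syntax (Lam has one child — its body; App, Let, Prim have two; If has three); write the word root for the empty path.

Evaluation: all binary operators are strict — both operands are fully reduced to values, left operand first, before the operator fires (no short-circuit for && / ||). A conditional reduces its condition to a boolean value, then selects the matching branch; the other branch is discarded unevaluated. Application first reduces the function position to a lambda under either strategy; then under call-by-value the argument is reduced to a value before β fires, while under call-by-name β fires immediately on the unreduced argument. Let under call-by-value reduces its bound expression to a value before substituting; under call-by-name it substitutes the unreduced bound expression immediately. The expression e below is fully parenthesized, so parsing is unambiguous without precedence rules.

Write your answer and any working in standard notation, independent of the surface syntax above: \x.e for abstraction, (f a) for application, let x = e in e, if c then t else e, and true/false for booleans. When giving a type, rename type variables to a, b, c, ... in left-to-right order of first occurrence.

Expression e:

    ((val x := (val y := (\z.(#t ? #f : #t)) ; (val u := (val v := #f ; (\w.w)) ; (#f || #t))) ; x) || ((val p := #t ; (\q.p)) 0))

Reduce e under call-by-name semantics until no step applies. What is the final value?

Derivation:
step 0: ((let x = (let y = (\z.(if true then false else true)) in (let u = (let v = false in (\w.w)) in (false || true))) in x) || ((let p = true in (\q.p)) 0))
step 1: [let@0] ((let y = (\z.(if true then false else true)) in (let u = (let v = false in (\w.w)) in (false || true))) || ((let p = true in (\q.p)) 0))
step 2: [let@0] ((let u = (let v = false in (\w.w)) in (false || true)) || ((let p = true in (\q.p)) 0))
step 3: [let@0] ((false || true) || ((let p = true in (\q.p)) 0))
step 4: [delta@0] (true || ((let p = true in (\q.p)) 0))
step 5: [let@1.0] (true || ((\q.true) 0))
step 6: [beta@1] (true || true)
step 7: [delta@root] true

Answer: true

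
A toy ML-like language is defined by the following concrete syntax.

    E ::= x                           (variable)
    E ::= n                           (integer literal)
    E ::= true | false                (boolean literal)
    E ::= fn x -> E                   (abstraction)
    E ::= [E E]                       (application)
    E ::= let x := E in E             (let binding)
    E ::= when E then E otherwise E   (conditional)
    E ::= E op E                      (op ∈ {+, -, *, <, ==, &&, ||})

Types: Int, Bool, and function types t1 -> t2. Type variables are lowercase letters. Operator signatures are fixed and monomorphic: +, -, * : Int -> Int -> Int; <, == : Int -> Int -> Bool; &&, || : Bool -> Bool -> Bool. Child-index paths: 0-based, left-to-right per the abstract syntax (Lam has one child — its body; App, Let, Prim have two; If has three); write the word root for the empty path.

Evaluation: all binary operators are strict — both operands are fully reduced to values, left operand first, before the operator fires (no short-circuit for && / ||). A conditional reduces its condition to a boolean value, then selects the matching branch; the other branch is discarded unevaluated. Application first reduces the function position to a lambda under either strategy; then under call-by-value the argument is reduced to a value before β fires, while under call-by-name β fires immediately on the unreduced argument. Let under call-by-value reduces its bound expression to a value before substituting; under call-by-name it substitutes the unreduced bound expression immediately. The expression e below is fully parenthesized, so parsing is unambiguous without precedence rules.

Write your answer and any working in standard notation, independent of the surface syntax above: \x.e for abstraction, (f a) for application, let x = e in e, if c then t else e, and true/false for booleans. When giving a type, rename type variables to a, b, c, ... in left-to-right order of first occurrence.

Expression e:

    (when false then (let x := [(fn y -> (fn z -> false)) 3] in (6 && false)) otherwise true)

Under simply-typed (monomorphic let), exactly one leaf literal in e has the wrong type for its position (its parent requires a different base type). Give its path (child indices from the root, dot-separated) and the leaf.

Answer: 1.1.0 : 6

Working:
  unify Bool ~ Bool
\z._ : b -> Bool
\y._ : a -> b -> Bool
  unify a -> b -> Bool ~ Int -> c
  unify a ~ Int
  unify b -> Bool ~ c
_ _ : b -> Bool
let x : b -> Bool
  unify Int ~ Bool
  FAIL: mismatch Int ~ Bool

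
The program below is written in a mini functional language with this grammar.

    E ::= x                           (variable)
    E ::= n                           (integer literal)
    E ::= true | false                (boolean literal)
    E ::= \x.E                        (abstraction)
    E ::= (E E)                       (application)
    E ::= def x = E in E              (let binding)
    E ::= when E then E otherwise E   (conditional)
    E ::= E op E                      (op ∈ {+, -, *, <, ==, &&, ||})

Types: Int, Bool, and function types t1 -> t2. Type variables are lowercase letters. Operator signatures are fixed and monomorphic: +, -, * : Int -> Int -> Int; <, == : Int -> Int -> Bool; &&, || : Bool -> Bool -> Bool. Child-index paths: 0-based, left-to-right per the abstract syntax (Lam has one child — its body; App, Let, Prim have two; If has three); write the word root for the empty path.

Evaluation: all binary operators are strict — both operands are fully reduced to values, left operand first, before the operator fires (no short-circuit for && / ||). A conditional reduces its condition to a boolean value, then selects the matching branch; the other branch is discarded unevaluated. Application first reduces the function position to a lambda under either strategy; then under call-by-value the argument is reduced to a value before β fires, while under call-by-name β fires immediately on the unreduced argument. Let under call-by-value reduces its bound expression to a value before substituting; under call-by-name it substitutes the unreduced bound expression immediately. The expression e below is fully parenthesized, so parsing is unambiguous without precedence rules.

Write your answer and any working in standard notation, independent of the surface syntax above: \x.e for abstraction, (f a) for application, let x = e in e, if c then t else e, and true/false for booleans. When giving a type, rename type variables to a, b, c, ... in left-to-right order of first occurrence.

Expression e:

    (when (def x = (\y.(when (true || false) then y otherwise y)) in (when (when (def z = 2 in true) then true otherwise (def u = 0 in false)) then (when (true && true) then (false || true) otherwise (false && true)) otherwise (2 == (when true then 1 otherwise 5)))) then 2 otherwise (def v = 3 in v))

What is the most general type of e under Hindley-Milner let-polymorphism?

Answer: Int

Derivation:
  unify Bool ~ Bool
  unify Bool ~ Bool
  unify Bool ~ Bool
y : a
y : a
  unify a ~ a
\y._ : a -> a
let x : forall. a -> a
let z : Int
  unify Bool ~ Bool
let u : Int
  unify Bool ~ Bool
  unify Bool ~ Bool
  unify Bool ~ Bool
  unify Bool ~ Bool
  unify Bool ~ Bool
  unify Bool ~ Bool
  unify Bool ~ Bool
  unify Bool ~ Bool
  unify Bool ~ Bool
  unify Bool ~ Bool
  unify Int ~ Int
  unify Bool ~ Bool
  unify Int ~ Int
  unify Int ~ Int
  unify Bool ~ Bool
  unify Bool ~ Bool
let v : Int
v : Int
  unify Int ~ Int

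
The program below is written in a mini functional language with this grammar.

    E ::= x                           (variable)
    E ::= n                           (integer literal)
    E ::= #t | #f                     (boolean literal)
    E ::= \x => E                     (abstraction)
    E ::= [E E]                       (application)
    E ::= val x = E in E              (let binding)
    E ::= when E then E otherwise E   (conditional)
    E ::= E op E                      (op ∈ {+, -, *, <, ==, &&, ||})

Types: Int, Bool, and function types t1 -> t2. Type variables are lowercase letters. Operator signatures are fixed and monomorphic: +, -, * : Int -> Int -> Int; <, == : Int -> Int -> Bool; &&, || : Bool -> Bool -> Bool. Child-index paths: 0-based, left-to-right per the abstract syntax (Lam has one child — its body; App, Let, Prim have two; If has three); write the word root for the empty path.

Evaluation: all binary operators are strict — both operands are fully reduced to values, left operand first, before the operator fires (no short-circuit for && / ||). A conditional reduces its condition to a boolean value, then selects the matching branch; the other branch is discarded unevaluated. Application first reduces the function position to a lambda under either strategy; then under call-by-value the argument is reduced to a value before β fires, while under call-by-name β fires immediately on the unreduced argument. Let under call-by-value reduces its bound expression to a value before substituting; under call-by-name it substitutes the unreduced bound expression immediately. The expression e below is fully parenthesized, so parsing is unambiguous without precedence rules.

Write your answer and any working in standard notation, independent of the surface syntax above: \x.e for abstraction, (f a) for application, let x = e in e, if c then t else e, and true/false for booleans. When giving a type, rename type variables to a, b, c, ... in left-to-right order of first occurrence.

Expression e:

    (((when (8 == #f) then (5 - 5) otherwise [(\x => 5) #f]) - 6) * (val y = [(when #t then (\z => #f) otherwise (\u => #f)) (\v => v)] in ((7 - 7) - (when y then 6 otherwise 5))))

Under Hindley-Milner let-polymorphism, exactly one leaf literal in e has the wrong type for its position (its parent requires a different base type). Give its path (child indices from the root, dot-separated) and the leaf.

Derivation:
  unify Int ~ Int
  unify Bool ~ Int
  FAIL: mismatch Bool ~ Int

Answer: 0.0.0.1 : false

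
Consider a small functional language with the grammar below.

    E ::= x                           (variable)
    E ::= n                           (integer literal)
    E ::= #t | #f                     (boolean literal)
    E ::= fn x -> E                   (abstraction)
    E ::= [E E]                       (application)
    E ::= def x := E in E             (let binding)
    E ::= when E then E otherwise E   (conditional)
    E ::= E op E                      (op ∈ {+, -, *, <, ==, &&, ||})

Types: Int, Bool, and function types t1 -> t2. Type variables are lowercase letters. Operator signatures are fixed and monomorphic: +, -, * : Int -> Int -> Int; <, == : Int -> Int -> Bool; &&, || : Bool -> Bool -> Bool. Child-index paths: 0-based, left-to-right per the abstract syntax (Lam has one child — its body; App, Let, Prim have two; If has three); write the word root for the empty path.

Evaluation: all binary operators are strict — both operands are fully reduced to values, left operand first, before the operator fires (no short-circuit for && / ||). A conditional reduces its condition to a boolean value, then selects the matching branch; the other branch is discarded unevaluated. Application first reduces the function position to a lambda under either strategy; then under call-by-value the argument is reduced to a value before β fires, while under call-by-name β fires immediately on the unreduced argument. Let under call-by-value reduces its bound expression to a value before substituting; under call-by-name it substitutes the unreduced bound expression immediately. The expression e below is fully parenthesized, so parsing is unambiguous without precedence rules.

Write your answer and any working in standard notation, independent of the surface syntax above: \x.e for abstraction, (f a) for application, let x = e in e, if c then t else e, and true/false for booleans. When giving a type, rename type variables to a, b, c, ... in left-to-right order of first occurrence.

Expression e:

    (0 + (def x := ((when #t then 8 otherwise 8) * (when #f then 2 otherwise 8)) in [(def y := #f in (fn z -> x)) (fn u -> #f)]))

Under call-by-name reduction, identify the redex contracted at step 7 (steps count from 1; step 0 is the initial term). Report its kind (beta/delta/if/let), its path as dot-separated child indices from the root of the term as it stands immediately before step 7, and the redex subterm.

Answer: delta at root : (0 + 64)

Derivation:
step 0: (0 + (let x = ((if true then 8 else 8) * (if false then 2 else 8)) in ((let y = false in (\z.x)) (\u.false))))
step 1: [let@1] (0 + ((let y = false in (\z.((if true then 8 else 8) * (if false then 2 else 8)))) (\u.false)))
step 2: [let@1.0] (0 + ((\z.((if true then 8 else 8) * (if false then 2 else 8))) (\u.false)))
step 3: [beta@1] (0 + ((if true then 8 else 8) * (if false then 2 else 8)))
step 4: [if@1.0] (0 + (8 * (if false then 2 else 8)))
step 5: [if@1.1] (0 + (8 * 8))
step 6: [delta@1] (0 + 64)
step 7: [delta@root] 64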